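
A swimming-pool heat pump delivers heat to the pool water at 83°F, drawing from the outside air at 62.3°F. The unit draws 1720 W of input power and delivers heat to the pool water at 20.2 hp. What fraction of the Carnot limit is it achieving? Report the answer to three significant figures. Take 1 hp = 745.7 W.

Converting, Q̇_H = 20.20 hp = 15060 W, so COP_actual = Q̇_H/Ẇ = 15060/1720 = 8.758.
In absolute terms T_C = 289.98 K and T_H = 301.48 K, so ΔT = 11.50 K.
COP_Carnot = T_H/ΔT = 301.48/11.50 = 26.22.
η_II = COP_actual/COP_Carnot = 8.758/26.22 = 0.3341.

0.334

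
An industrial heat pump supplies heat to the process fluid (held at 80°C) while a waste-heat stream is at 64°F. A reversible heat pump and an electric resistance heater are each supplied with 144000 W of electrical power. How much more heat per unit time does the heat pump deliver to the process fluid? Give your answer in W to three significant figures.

In absolute terms T_C = 290.93 K and T_H = 353.15 K, so ΔT = 62.22 K.
COP_Carnot = T_H/ΔT = 353.15/62.22 = 5.676.
The heat pump delivers Q̇_H = COP × Ẇ = 817300 W; the resistance heater delivers Ẇ = 144000 W.
Extra = (COP − 1)·Ẇ = 673300 W.

673000 W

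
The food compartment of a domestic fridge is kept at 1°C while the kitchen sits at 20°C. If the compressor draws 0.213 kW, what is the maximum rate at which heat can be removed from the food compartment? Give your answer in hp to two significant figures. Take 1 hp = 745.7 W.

4.1 hp

In absolute terms T_C = 274.15 K and T_H = 293.15 K, so ΔT = 19.00 K.
COP_Carnot = T_C/ΔT = 274.15/19.00 = 14.43.
Q̇_max = COP_Carnot × Ẇ = 14.43 × 0.2130 kW = 3.073 kW = 4.121 hp.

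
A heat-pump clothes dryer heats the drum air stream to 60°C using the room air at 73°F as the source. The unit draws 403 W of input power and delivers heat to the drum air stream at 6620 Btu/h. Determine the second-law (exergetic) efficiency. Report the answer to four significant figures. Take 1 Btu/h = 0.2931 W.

0.5379

Converting, Q̇_H = 6620 Btu/h = 1940 W, so COP_actual = Q̇_H/Ẇ = 1940/403.0 = 4.815.
In absolute terms T_C = 295.93 K and T_H = 333.15 K, so ΔT = 37.22 K.
COP_Carnot = T_H/ΔT = 333.15/37.22 = 8.950.
η_II = COP_actual/COP_Carnot = 4.815/8.950 = 0.5379.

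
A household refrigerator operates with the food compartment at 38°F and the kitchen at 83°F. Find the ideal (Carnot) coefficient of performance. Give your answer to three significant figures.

11.1

In absolute terms T_C = 276.48 K and T_H = 301.48 K, so ΔT = 25.00 K.
For a reversible cycle, COP_Carnot = T_C/ΔT = 276.48/25.00 = 11.06.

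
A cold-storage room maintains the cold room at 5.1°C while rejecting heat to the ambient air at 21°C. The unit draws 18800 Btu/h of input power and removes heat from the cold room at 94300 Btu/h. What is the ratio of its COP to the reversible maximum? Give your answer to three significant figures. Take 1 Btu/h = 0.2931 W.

0.287

COP_actual = Q̇_C/Ẇ = 94300/18800 = 5.016.
In absolute terms T_C = 278.25 K and T_H = 294.15 K, so ΔT = 15.90 K.
COP_Carnot = T_C/ΔT = 278.25/15.90 = 17.50.
η_II = COP_actual/COP_Carnot = 5.016/17.50 = 0.2866.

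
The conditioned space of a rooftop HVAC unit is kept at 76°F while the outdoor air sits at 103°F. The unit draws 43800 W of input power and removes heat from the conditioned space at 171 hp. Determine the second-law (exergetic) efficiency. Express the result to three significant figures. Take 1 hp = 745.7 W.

Converting, Q̇_C = 171.0 hp = 127500 W, so COP_actual = Q̇_C/Ẇ = 127500/43800 = 2.911.
In absolute terms T_C = 297.59 K and T_H = 312.59 K, so ΔT = 15.00 K.
COP_Carnot = T_C/ΔT = 297.59/15.00 = 19.84.
η_II = COP_actual/COP_Carnot = 2.911/19.84 = 0.1467.

0.147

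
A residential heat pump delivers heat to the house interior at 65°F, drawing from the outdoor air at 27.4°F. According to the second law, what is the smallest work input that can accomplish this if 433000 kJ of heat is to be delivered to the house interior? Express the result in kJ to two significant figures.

In absolute terms T_C = 270.59 K and T_H = 291.48 K, so ΔT = 20.89 K.
The reversible limit is COP_HP = T_H/ΔT = 13.95, so W_min = Q_H/COP = Q_H·ΔT/T_H.
W_min = 433000 × 20.89/291.48 = 31030 kJ.

31000 kJ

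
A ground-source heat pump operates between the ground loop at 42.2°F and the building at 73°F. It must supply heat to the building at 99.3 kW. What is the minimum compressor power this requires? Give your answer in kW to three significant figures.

In absolute terms T_C = 278.82 K and T_H = 295.93 K, so ΔT = 17.11 K.
COP_Carnot = T_H/ΔT = 295.93/17.11 = 17.29.
Ẇ_min = Q̇/COP_Carnot = 99.30/17.29 = 5.742 kW.

5.74 kW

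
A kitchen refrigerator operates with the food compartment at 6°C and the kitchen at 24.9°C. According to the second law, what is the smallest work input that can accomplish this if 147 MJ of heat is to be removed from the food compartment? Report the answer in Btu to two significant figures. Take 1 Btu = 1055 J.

In absolute terms T_C = 279.15 K and T_H = 298.05 K, so ΔT = 18.90 K.
The reversible limit is COP_R = T_C/ΔT = 14.77, so W_min = Q_C/COP = Q_C·ΔT/T_C.
W_min = 147.0 × 18.90/279.15 = 9.953 MJ = 9434 Btu.

9400 Btu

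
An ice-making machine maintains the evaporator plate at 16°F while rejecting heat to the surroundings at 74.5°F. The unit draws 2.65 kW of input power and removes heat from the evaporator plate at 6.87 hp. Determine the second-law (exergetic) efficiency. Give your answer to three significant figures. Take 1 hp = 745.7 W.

0.238

Converting, Q̇_C = 6.870 hp = 5.123 kW, so COP_actual = Q̇_C/Ẇ = 5.123/2.650 = 1.933.
In absolute terms T_C = 264.26 K and T_H = 296.76 K, so ΔT = 32.50 K.
COP_Carnot = T_C/ΔT = 264.26/32.50 = 8.131.
η_II = COP_actual/COP_Carnot = 1.933/8.131 = 0.2378.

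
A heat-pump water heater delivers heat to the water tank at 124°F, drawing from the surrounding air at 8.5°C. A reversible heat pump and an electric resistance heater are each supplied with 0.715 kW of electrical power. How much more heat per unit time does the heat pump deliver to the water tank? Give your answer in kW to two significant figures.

In absolute terms T_C = 281.65 K and T_H = 324.26 K, so ΔT = 42.61 K.
COP_Carnot = T_H/ΔT = 324.26/42.61 = 7.610.
The heat pump delivers Q̇_H = COP × Ẇ = 5.441 kW; the resistance heater delivers Ẇ = 0.7150 kW.
Extra = (COP − 1)·Ẇ = 4.726 kW.

4.7 kW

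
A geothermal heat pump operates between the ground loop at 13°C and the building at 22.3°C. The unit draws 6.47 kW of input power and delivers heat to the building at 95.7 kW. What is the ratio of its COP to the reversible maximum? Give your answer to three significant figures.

COP_actual = Q̇_H/Ẇ = 95.70/6.470 = 14.79.
In absolute terms T_C = 286.15 K and T_H = 295.45 K, so ΔT = 9.300 K.
COP_Carnot = T_H/ΔT = 295.45/9.300 = 31.77.
η_II = COP_actual/COP_Carnot = 14.79/31.77 = 0.4656.

0.466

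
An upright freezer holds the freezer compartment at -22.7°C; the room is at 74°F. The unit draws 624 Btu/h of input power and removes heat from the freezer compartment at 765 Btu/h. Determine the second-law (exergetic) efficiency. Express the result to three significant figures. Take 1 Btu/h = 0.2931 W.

0.225

COP_actual = Q̇_C/Ẇ = 765.0/624.0 = 1.226.
In absolute terms T_C = 250.45 K and T_H = 296.48 K, so ΔT = 46.03 K.
COP_Carnot = T_C/ΔT = 250.45/46.03 = 5.441.
η_II = COP_actual/COP_Carnot = 1.226/5.441 = 0.2253.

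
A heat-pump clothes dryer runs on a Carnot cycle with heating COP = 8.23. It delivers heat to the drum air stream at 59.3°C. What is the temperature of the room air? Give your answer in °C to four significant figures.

COP_HP = T_H/(T_H − T_C) gives T_H − T_C = T_H/COP.
With T_H = 332.45 K, T_C = 332.45 × (1 − 1/8.23) = 292.06 K.
Converting, 292.06 K = 18.91°C.

18.91 °C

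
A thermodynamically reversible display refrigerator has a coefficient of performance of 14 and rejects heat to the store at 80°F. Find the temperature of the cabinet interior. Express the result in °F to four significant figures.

44.02 °F

For a Carnot refrigerator COP_R = T_C/(T_H − T_C), so T_C = COP·T_H/(1 + COP).
With T_H = 299.82 K, T_C = 14 × 299.82/15.00 = 279.83 K.
Converting, 279.83 K = 44.02°F.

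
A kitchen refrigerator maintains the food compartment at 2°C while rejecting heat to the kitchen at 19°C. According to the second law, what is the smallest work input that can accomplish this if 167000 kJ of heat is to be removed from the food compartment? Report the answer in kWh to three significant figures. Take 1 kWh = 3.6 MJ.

In absolute terms T_C = 275.15 K and T_H = 292.15 K, so ΔT = 17.00 K.
The reversible limit is COP_R = T_C/ΔT = 16.19, so W_min = Q_C/COP = Q_C·ΔT/T_C.
W_min = 167000 × 17.00/275.15 = 10320 kJ = 2.866 kWh.

2.87 kWh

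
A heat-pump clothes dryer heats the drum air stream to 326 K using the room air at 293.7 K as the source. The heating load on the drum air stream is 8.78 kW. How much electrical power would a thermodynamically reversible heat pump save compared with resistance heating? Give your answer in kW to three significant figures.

7.91 kW

The reservoir spacing is ΔT = 326 − 293.7 = 32.30 K.
COP_Carnot = T_H/ΔT = 326.00/32.30 = 10.09.
Resistance heating needs Ẇ_res = Q̇_H = 8.780 kW; the reversible heat pump needs only Ẇ_hp = Q̇_H/COP = 0.8699 kW.
Saving = 8.780 − 0.8699 = 7.910 kW.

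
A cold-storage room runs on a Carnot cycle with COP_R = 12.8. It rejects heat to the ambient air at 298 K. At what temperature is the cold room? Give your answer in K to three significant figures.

276 K

For a Carnot refrigerator COP_R = T_C/(T_H − T_C), so T_C = COP·T_H/(1 + COP).
With T_H = 298.00 K, T_C = 12.8 × 298.00/13.80 = 276.41 K.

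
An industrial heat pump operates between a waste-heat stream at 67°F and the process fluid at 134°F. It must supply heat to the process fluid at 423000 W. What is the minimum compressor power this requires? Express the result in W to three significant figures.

47700 W

In absolute terms T_C = 292.59 K and T_H = 329.82 K, so ΔT = 37.22 K.
COP_Carnot = T_H/ΔT = 329.82/37.22 = 8.861.
Ẇ_min = Q̇/COP_Carnot = 423000/8.861 = 47740 W.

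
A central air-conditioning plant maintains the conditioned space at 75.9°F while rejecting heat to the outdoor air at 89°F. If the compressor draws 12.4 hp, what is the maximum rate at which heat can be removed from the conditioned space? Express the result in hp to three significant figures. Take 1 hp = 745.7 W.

In absolute terms T_C = 297.54 K and T_H = 304.82 K, so ΔT = 7.278 K.
COP_Carnot = T_C/ΔT = 297.54/7.278 = 40.88.
Q̇_max = COP_Carnot × Ẇ = 40.88 × 12.40 hp = 507.0 hp.

507 hp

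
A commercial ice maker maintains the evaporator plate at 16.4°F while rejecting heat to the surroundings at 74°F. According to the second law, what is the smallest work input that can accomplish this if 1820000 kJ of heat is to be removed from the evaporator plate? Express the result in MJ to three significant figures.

In absolute terms T_C = 264.48 K and T_H = 296.48 K, so ΔT = 32.00 K.
The reversible limit is COP_R = T_C/ΔT = 8.265, so W_min = Q_C/COP = Q_C·ΔT/T_C.
W_min = 1820000 × 32.00/264.48 = 220200 kJ = 220.2 MJ.

220 MJ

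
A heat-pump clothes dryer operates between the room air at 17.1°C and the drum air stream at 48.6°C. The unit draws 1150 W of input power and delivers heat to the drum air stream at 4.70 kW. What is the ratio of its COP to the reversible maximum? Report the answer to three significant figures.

Converting, Q̇_H = 4.700 kW = 4700 W, so COP_actual = Q̇_H/Ẇ = 4700/1150 = 4.087.
In absolute terms T_C = 290.25 K and T_H = 321.75 K, so ΔT = 31.50 K.
COP_Carnot = T_H/ΔT = 321.75/31.50 = 10.21.
η_II = COP_actual/COP_Carnot = 4.087/10.21 = 0.4001.

0.400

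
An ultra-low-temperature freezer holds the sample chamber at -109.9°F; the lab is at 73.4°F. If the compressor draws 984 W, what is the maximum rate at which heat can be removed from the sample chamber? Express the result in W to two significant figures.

1900 W

In absolute terms T_C = 194.32 K and T_H = 296.15 K, so ΔT = 101.8 K.
COP_Carnot = T_C/ΔT = 194.32/101.8 = 1.908.
Q̇_max = COP_Carnot × Ẇ = 1.908 × 984.0 W = 1878 W.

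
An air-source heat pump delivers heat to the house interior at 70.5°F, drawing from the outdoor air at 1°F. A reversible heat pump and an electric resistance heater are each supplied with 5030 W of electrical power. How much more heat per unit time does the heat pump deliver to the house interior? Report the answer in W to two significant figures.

33000 W

In absolute terms T_C = 255.93 K and T_H = 294.54 K, so ΔT = 38.61 K.
COP_Carnot = T_H/ΔT = 294.54/38.61 = 7.628.
The heat pump delivers Q̇_H = COP × Ẇ = 38370 W; the resistance heater delivers Ẇ = 5030 W.
Extra = (COP − 1)·Ẇ = 33340 W.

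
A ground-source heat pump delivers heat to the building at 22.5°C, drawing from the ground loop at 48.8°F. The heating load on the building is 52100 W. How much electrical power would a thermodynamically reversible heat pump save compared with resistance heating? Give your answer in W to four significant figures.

In absolute terms T_C = 282.48 K and T_H = 295.65 K, so ΔT = 13.17 K.
COP_Carnot = T_H/ΔT = 295.65/13.17 = 22.45.
Resistance heating needs Ẇ_res = Q̇_H = 52100 W; the reversible heat pump needs only Ẇ_hp = Q̇_H/COP = 2320 W.
Saving = 52100 − 2320 = 49780 W.

49780 W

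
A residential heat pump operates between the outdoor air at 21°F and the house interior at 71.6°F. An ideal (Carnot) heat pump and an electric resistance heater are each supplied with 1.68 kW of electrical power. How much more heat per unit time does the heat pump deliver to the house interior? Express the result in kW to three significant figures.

In absolute terms T_C = 267.04 K and T_H = 295.15 K, so ΔT = 28.11 K.
COP_Carnot = T_H/ΔT = 295.15/28.11 = 10.50.
The heat pump delivers Q̇_H = COP × Ẇ = 17.64 kW; the resistance heater delivers Ẇ = 1.680 kW.
Extra = (COP − 1)·Ẇ = 15.96 kW.

16.0 kW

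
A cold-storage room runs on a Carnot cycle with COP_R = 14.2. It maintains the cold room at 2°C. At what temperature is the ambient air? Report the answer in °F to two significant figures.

COP_R = T_C/(T_H − T_C) gives T_H − T_C = T_C/COP.
With T_C = 275.15 K, T_H = 275.15 × (1 + 1/14.2) = 294.53 K.
Converting, 294.53 K = 70.48°F.

70 °F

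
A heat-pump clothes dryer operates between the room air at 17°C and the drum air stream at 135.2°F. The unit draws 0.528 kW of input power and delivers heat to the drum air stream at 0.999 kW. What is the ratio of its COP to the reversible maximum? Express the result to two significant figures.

COP_actual = Q̇_H/Ẇ = 0.9990/0.5280 = 1.892.
In absolute terms T_C = 290.15 K and T_H = 330.48 K, so ΔT = 40.33 K.
COP_Carnot = T_H/ΔT = 330.48/40.33 = 8.194.
η_II = COP_actual/COP_Carnot = 1.892/8.194 = 0.2309.

0.23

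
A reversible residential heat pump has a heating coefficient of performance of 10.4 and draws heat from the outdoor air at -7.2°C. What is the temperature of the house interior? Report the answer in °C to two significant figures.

21 °C

COP_HP = T_H/(T_H − T_C) rearranges to T_H = COP·T_C/(COP − 1).
With T_C = 265.95 K, T_H = 10.4 × 265.95/9.400 = 294.24 K.
Converting, 294.24 K = 21.09°C.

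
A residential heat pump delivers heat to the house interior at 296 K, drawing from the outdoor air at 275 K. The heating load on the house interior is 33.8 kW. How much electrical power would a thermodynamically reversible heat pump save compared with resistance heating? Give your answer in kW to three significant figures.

31.4 kW

The reservoir spacing is ΔT = 296 − 275 = 21.00 K.
COP_Carnot = T_H/ΔT = 296.00/21.00 = 14.10.
Resistance heating needs Ẇ_res = Q̇_H = 33.80 kW; the reversible heat pump needs only Ẇ_hp = Q̇_H/COP = 2.398 kW.
Saving = 33.80 − 2.398 = 31.40 kW.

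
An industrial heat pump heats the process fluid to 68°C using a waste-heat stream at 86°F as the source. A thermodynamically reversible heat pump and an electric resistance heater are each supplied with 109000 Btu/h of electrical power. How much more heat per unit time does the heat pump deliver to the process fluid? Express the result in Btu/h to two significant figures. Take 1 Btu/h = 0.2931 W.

In absolute terms T_C = 303.15 K and T_H = 341.15 K, so ΔT = 38.00 K.
COP_Carnot = T_H/ΔT = 341.15/38.00 = 8.978.
The heat pump delivers Q̇_H = COP × Ẇ = 978600 Btu/h; the resistance heater delivers Ẇ = 109000 Btu/h.
Extra = (COP − 1)·Ẇ = 869600 Btu/h.

870000 Btu/h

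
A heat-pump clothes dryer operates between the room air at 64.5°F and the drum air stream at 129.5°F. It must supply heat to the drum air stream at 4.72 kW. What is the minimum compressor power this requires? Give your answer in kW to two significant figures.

0.52 kW

In absolute terms T_C = 291.21 K and T_H = 327.32 K, so ΔT = 36.11 K.
COP_Carnot = T_H/ΔT = 327.32/36.11 = 9.064.
Ẇ_min = Q̇/COP_Carnot = 4.720/9.064 = 0.5207 kW.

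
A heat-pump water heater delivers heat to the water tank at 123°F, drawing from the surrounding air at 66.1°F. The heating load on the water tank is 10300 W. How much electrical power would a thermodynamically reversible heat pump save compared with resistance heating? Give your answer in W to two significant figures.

9300 W

In absolute terms T_C = 292.09 K and T_H = 323.71 K, so ΔT = 31.61 K.
COP_Carnot = T_H/ΔT = 323.71/31.61 = 10.24.
Resistance heating needs Ẇ_res = Q̇_H = 10300 W; the reversible heat pump needs only Ẇ_hp = Q̇_H/COP = 1006 W.
Saving = 10300 − 1006 = 9294 W.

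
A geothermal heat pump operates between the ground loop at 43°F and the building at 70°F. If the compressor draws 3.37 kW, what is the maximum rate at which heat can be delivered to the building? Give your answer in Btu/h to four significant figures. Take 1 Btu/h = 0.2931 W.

225600 Btu/h

In absolute terms T_C = 279.26 K and T_H = 294.26 K, so ΔT = 15.00 K.
COP_Carnot = T_H/ΔT = 294.26/15.00 = 19.62.
Q̇_max = COP_Carnot × Ẇ = 19.62 × 3.370 kW = 66.11 kW = 225600 Btu/h.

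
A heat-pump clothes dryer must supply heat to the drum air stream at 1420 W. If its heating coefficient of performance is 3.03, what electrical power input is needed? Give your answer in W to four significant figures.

468.6 W

Ẇ = Q̇_H/COP_HP = 1420/3.03 = 468.6 W.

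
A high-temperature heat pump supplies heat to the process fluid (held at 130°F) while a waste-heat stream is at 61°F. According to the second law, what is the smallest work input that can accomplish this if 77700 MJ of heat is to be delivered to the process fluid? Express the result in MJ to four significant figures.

In absolute terms T_C = 289.26 K and T_H = 327.59 K, so ΔT = 38.33 K.
The reversible limit is COP_HP = T_H/ΔT = 8.546, so W_min = Q_H/COP = Q_H·ΔT/T_H.
W_min = 77700 × 38.33/327.59 = 9092 MJ.

9092 MJ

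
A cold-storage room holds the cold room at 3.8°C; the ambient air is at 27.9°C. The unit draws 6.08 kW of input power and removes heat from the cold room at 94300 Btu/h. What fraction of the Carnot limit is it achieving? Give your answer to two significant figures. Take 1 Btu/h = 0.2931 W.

Converting, Q̇_C = 94300 Btu/h = 27.64 kW, so COP_actual = Q̇_C/Ẇ = 27.64/6.080 = 4.546.
In absolute terms T_C = 276.95 K and T_H = 301.05 K, so ΔT = 24.10 K.
COP_Carnot = T_C/ΔT = 276.95/24.10 = 11.49.
η_II = COP_actual/COP_Carnot = 4.546/11.49 = 0.3956.

0.40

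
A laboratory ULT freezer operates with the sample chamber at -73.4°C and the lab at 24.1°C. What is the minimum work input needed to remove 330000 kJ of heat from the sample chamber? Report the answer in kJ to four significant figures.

In absolute terms T_C = 199.75 K and T_H = 297.25 K, so ΔT = 97.50 K.
The reversible limit is COP_R = T_C/ΔT = 2.049, so W_min = Q_C/COP = Q_C·ΔT/T_C.
W_min = 330000 × 97.50/199.75 = 161100 kJ.

161100 kJ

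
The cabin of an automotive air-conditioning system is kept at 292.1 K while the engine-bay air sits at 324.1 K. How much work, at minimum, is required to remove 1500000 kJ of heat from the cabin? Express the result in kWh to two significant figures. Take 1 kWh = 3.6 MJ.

46 kWh

The reservoir spacing is ΔT = 324.1 − 292.1 = 32.00 K.
The reversible limit is COP_R = T_C/ΔT = 9.128, so W_min = Q_C/COP = Q_C·ΔT/T_C.
W_min = 1500000 × 32.00/292.10 = 164300 kJ = 45.65 kWh.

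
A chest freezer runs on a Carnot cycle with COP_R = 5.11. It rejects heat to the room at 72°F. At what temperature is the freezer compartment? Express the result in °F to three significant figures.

-15.0 °F

For a Carnot refrigerator COP_R = T_C/(T_H − T_C), so T_C = COP·T_H/(1 + COP).
With T_H = 295.37 K, T_C = 5.11 × 295.37/6.110 = 247.03 K.
Converting, 247.03 K = -15.02°F.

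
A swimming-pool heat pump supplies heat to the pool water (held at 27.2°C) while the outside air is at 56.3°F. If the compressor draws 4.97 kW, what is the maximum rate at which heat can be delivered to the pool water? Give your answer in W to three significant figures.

109000 W

In absolute terms T_C = 286.65 K and T_H = 300.35 K, so ΔT = 13.70 K.
COP_Carnot = T_H/ΔT = 300.35/13.70 = 21.92.
Q̇_max = COP_Carnot × Ẇ = 21.92 × 4.970 kW = 109.0 kW = 109000 W.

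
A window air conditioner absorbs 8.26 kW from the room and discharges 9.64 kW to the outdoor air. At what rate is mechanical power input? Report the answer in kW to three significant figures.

For a cyclic device the first law requires Q̇_H = Q̇_C + Ẇ.
Ẇ = Q̇_H − Q̇_C = 1.380 kW.

1.38 kW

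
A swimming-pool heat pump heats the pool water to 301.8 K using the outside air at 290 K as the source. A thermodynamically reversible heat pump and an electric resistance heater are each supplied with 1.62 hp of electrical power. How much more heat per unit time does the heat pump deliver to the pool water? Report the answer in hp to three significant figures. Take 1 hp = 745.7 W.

39.8 hp

The reservoir spacing is ΔT = 301.8 − 290 = 11.80 K.
COP_Carnot = T_H/ΔT = 301.80/11.80 = 25.58.
The heat pump delivers Q̇_H = COP × Ẇ = 41.43 hp; the resistance heater delivers Ẇ = 1.620 hp.
Extra = (COP − 1)·Ẇ = 39.81 hp.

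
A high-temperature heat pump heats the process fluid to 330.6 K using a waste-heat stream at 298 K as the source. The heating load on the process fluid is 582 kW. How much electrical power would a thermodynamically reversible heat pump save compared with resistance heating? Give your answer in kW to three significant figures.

The reservoir spacing is ΔT = 330.6 − 298 = 32.60 K.
COP_Carnot = T_H/ΔT = 330.60/32.60 = 10.14.
Resistance heating needs Ẇ_res = Q̇_H = 582.0 kW; the reversible heat pump needs only Ẇ_hp = Q̇_H/COP = 57.39 kW.
Saving = 582.0 − 57.39 = 524.6 kW.

525 kW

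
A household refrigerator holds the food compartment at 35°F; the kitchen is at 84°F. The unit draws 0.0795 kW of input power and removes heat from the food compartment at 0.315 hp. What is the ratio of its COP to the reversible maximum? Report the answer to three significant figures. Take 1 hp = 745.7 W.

Converting, Q̇_C = 0.3150 hp = 0.2349 kW, so COP_actual = Q̇_C/Ẇ = 0.2349/0.07950 = 2.955.
In absolute terms T_C = 274.82 K and T_H = 302.04 K, so ΔT = 27.22 K.
COP_Carnot = T_C/ΔT = 274.82/27.22 = 10.10.
η_II = COP_actual/COP_Carnot = 2.955/10.10 = 0.2927.

0.293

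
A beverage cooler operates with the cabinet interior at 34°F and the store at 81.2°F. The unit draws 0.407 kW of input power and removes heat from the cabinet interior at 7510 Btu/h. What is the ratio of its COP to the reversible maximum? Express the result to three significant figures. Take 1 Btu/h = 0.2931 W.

Converting, Q̇_C = 7510 Btu/h = 2.201 kW, so COP_actual = Q̇_C/Ẇ = 2.201/0.4070 = 5.408.
In absolute terms T_C = 274.26 K and T_H = 300.48 K, so ΔT = 26.22 K.
COP_Carnot = T_C/ΔT = 274.26/26.22 = 10.46.
η_II = COP_actual/COP_Carnot = 5.408/10.46 = 0.5171.

0.517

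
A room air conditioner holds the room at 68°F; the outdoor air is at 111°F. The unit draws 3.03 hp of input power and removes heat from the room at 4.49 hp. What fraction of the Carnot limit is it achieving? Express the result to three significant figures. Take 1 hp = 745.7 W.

0.121

COP_actual = Q̇_C/Ẇ = 4.490/3.030 = 1.482.
In absolute terms T_C = 293.15 K and T_H = 317.04 K, so ΔT = 23.89 K.
COP_Carnot = T_C/ΔT = 293.15/23.89 = 12.27.
η_II = COP_actual/COP_Carnot = 1.482/12.27 = 0.1208.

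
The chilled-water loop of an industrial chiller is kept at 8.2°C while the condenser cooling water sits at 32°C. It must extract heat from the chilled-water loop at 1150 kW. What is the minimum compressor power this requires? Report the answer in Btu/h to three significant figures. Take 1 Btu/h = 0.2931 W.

In absolute terms T_C = 281.35 K and T_H = 305.15 K, so ΔT = 23.80 K.
COP_Carnot = T_C/ΔT = 281.35/23.80 = 11.82.
Ẇ_min = Q̇/COP_Carnot = 1150/11.82 = 97.28 kW = 331900 Btu/h.

332000 Btu/h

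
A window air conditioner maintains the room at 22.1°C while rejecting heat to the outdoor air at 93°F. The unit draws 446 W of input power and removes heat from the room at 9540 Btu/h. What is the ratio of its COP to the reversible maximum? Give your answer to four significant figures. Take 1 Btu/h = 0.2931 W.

0.2503

Converting, Q̇_C = 9540 Btu/h = 2796 W, so COP_actual = Q̇_C/Ẇ = 2796/446.0 = 6.269.
In absolute terms T_C = 295.25 K and T_H = 307.04 K, so ΔT = 11.79 K.
COP_Carnot = T_C/ΔT = 295.25/11.79 = 25.04.
η_II = COP_actual/COP_Carnot = 6.269/25.04 = 0.2503.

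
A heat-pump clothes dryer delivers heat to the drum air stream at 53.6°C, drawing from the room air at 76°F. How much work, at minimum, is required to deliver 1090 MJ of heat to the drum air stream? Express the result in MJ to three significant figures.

97.3 MJ

In absolute terms T_C = 297.59 K and T_H = 326.75 K, so ΔT = 29.16 K.
The reversible limit is COP_HP = T_H/ΔT = 11.21, so W_min = Q_H/COP = Q_H·ΔT/T_H.
W_min = 1090 × 29.16/326.75 = 97.26 MJ.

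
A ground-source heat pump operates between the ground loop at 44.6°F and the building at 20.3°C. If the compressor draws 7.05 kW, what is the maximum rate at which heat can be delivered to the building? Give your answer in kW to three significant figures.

In absolute terms T_C = 280.15 K and T_H = 293.45 K, so ΔT = 13.30 K.
COP_Carnot = T_H/ΔT = 293.45/13.30 = 22.06.
Q̇_max = COP_Carnot × Ẇ = 22.06 × 7.050 kW = 155.6 kW.

156 kW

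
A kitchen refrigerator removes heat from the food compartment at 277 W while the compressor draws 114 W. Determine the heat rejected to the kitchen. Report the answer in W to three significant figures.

391 W

For a cyclic device the first law requires Q̇_H = Q̇_C + Ẇ.
Q̇_H = Q̇_C + Ẇ = 391.0 W.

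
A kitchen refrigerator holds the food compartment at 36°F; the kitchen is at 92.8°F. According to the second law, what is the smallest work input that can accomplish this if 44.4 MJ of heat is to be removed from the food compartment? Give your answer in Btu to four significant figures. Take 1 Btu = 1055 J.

In absolute terms T_C = 275.37 K and T_H = 306.93 K, so ΔT = 31.56 K.
The reversible limit is COP_R = T_C/ΔT = 8.727, so W_min = Q_C/COP = Q_C·ΔT/T_C.
W_min = 44.40 × 31.56/275.37 = 5.088 MJ = 4823 Btu.

4823 Btu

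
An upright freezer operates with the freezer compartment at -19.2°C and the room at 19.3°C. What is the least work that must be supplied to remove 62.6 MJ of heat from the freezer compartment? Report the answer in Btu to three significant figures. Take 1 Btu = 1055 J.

9000 Btu

In absolute terms T_C = 253.95 K and T_H = 292.45 K, so ΔT = 38.50 K.
The reversible limit is COP_R = T_C/ΔT = 6.596, so W_min = Q_C/COP = Q_C·ΔT/T_C.
W_min = 62.60 × 38.50/253.95 = 9.490 MJ = 8996 Btu.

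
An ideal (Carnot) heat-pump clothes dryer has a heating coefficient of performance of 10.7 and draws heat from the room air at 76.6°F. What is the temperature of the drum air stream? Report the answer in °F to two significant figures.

COP_HP = T_H/(T_H − T_C) rearranges to T_H = COP·T_C/(COP − 1).
With T_C = 297.93 K, T_H = 10.7 × 297.93/9.700 = 328.64 K.
Converting, 328.64 K = 131.89°F.

130 °F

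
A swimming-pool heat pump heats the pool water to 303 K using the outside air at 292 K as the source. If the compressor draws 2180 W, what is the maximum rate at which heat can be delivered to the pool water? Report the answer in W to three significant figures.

The reservoir spacing is ΔT = 303 − 292 = 11.00 K.
COP_Carnot = T_H/ΔT = 303.00/11.00 = 27.55.
Q̇_max = COP_Carnot × Ẇ = 27.55 × 2180 W = 60050 W.

60000 W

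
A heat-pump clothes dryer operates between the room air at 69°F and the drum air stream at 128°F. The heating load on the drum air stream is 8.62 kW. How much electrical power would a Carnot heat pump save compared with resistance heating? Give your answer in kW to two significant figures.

7.8 kW

In absolute terms T_C = 293.71 K and T_H = 326.48 K, so ΔT = 32.78 K.
COP_Carnot = T_H/ΔT = 326.48/32.78 = 9.961.
Resistance heating needs Ẇ_res = Q̇_H = 8.620 kW; the reversible heat pump needs only Ẇ_hp = Q̇_H/COP = 0.8654 kW.
Saving = 8.620 − 0.8654 = 7.755 kW.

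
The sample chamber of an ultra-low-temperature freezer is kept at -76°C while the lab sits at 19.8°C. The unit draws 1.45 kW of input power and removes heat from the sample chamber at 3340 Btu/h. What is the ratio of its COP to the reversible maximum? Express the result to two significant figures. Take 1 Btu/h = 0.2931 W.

0.33

Converting, Q̇_C = 3340 Btu/h = 0.9790 kW, so COP_actual = Q̇_C/Ẇ = 0.9790/1.450 = 0.6751.
In absolute terms T_C = 197.15 K and T_H = 292.95 K, so ΔT = 95.80 K.
COP_Carnot = T_C/ΔT = 197.15/95.80 = 2.058.
η_II = COP_actual/COP_Carnot = 0.6751/2.058 = 0.3281.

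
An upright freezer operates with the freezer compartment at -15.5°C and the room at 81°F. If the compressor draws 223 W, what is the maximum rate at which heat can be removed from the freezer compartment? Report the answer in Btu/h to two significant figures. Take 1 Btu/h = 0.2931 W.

4600 Btu/h

In absolute terms T_C = 257.65 K and T_H = 300.37 K, so ΔT = 42.72 K.
COP_Carnot = T_C/ΔT = 257.65/42.72 = 6.031.
Q̇_max = COP_Carnot × Ẇ = 6.031 × 223.0 W = 1345 W = 4588 Btu/h.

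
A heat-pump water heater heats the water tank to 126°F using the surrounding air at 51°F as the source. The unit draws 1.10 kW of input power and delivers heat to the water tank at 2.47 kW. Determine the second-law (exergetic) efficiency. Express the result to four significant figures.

COP_actual = Q̇_H/Ẇ = 2.470/1.100 = 2.245.
In absolute terms T_C = 283.71 K and T_H = 325.37 K, so ΔT = 41.67 K.
COP_Carnot = T_H/ΔT = 325.37/41.67 = 7.809.
η_II = COP_actual/COP_Carnot = 2.245/7.809 = 0.2875.

0.2875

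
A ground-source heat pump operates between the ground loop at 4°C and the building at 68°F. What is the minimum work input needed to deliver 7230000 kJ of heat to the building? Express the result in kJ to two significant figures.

In absolute terms T_C = 277.15 K and T_H = 293.15 K, so ΔT = 16.00 K.
The reversible limit is COP_HP = T_H/ΔT = 18.32, so W_min = Q_H/COP = Q_H·ΔT/T_H.
W_min = 7230000 × 16.00/293.15 = 394600 kJ.

390000 kJ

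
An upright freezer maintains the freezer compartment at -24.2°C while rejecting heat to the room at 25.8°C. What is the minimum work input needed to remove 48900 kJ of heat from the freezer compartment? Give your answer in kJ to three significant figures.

9820 kJ

In absolute terms T_C = 248.95 K and T_H = 298.95 K, so ΔT = 50.00 K.
The reversible limit is COP_R = T_C/ΔT = 4.979, so W_min = Q_C/COP = Q_C·ΔT/T_C.
W_min = 48900 × 50.00/248.95 = 9821 kJ.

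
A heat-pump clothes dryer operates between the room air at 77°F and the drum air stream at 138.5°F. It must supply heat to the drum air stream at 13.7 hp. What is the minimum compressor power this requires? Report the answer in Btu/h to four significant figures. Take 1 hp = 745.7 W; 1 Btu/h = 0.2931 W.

In absolute terms T_C = 298.15 K and T_H = 332.32 K, so ΔT = 34.17 K.
COP_Carnot = T_H/ΔT = 332.32/34.17 = 9.726.
Ẇ_min = Q̇/COP_Carnot = 13.70/9.726 = 1.409 hp = 3584 Btu/h.

3584 Btu/h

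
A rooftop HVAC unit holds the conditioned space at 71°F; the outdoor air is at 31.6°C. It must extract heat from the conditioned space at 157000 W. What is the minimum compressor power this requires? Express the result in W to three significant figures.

In absolute terms T_C = 294.82 K and T_H = 304.75 K, so ΔT = 9.933 K.
COP_Carnot = T_C/ΔT = 294.82/9.933 = 29.68.
Ẇ_min = Q̇/COP_Carnot = 157000/29.68 = 5290 W.

5290 W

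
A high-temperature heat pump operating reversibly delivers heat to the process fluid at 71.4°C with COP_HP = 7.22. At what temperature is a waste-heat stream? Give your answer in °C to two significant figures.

COP_HP = T_H/(T_H − T_C) gives T_H − T_C = T_H/COP.
With T_H = 344.55 K, T_C = 344.55 × (1 − 1/7.22) = 296.83 K.
Converting, 296.83 K = 23.68°C.

24 °C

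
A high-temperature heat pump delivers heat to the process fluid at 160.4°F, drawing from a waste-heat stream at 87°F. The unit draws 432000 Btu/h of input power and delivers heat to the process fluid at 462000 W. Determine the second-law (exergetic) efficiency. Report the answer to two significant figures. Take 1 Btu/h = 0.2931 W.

0.43

Converting, Q̇_H = 462000 W = 1576000 Btu/h, so COP_actual = Q̇_H/Ẇ = 1576000/432000 = 3.649.
In absolute terms T_C = 303.71 K and T_H = 344.48 K, so ΔT = 40.78 K.
COP_Carnot = T_H/ΔT = 344.48/40.78 = 8.448.
η_II = COP_actual/COP_Carnot = 3.649/8.448 = 0.4319.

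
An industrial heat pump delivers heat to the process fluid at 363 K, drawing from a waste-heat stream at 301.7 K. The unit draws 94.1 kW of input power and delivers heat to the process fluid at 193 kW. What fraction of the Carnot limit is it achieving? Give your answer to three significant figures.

0.346

COP_actual = Q̇_H/Ẇ = 193.0/94.10 = 2.051.
The reservoir spacing is ΔT = 363 − 301.7 = 61.30 K.
COP_Carnot = T_H/ΔT = 363.00/61.30 = 5.922.
η_II = COP_actual/COP_Carnot = 2.051/5.922 = 0.3464.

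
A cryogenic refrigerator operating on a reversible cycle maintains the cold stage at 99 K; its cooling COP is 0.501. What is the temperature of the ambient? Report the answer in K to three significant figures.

297 K

COP_R = T_C/(T_H − T_C) gives T_H − T_C = T_C/COP.
With T_C = 99.00 K, T_H = 99.00 × (1 + 1/0.501) = 296.60 K.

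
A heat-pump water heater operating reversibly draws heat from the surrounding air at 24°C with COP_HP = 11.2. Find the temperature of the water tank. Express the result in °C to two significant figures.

COP_HP = T_H/(T_H − T_C) rearranges to T_H = COP·T_C/(COP − 1).
With T_C = 297.15 K, T_H = 11.2 × 297.15/10.20 = 326.28 K.
Converting, 326.28 K = 53.13°C.

53 °C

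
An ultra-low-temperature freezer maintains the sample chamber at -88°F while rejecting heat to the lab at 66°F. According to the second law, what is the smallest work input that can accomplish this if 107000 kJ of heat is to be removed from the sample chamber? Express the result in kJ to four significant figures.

In absolute terms T_C = 206.48 K and T_H = 292.04 K, so ΔT = 85.56 K.
The reversible limit is COP_R = T_C/ΔT = 2.413, so W_min = Q_C/COP = Q_C·ΔT/T_C.
W_min = 107000 × 85.56/206.48 = 44340 kJ.

44340 kJ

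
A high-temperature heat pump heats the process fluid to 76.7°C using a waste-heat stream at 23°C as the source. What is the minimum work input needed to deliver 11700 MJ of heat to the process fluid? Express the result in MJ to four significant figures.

1796 MJ

In absolute terms T_C = 296.15 K and T_H = 349.85 K, so ΔT = 53.70 K.
The reversible limit is COP_HP = T_H/ΔT = 6.515, so W_min = Q_H/COP = Q_H·ΔT/T_H.
W_min = 11700 × 53.70/349.85 = 1796 MJ.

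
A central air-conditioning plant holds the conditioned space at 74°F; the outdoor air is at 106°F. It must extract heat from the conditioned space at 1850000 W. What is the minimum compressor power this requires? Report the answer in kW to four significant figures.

In absolute terms T_C = 296.48 K and T_H = 314.26 K, so ΔT = 17.78 K.
COP_Carnot = T_C/ΔT = 296.48/17.78 = 16.68.
Ẇ_min = Q̇/COP_Carnot = 1850000/16.68 = 110900 W = 110.9 kW.

110.9 kW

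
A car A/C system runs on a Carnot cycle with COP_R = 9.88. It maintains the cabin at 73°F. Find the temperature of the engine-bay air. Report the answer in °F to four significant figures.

COP_R = T_C/(T_H − T_C) gives T_H − T_C = T_C/COP.
With T_C = 295.93 K, T_H = 295.93 × (1 + 1/9.88) = 325.88 K.
Converting, 325.88 K = 126.91°F.

126.9 °F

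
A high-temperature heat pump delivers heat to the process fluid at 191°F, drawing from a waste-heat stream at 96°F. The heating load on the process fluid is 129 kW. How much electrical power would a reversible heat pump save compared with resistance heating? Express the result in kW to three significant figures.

110 kW

In absolute terms T_C = 308.71 K and T_H = 361.48 K, so ΔT = 52.78 K.
COP_Carnot = T_H/ΔT = 361.48/52.78 = 6.849.
Resistance heating needs Ẇ_res = Q̇_H = 129.0 kW; the reversible heat pump needs only Ẇ_hp = Q̇_H/COP = 18.83 kW.
Saving = 129.0 − 18.83 = 110.2 kW.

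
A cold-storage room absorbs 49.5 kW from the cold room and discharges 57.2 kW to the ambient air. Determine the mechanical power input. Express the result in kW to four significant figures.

For a cyclic device the first law requires Q̇_H = Q̇_C + Ẇ.
Ẇ = Q̇_H − Q̇_C = 7.700 kW.

7.700 kW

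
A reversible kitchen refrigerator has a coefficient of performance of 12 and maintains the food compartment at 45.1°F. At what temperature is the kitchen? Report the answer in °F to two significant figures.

COP_R = T_C/(T_H − T_C) gives T_H − T_C = T_C/COP.
With T_C = 280.43 K, T_H = 280.43 × (1 + 1/12) = 303.80 K.
Converting, 303.80 K = 87.16°F.

87 °F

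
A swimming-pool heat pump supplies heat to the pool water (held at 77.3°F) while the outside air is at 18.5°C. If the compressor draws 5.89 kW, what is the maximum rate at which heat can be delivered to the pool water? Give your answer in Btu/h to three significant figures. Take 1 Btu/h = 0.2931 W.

899000 Btu/h

In absolute terms T_C = 291.65 K and T_H = 298.32 K, so ΔT = 6.667 K.
COP_Carnot = T_H/ΔT = 298.32/6.667 = 44.75.
Q̇_max = COP_Carnot × Ẇ = 44.75 × 5.890 kW = 263.6 kW = 899200 Btu/h.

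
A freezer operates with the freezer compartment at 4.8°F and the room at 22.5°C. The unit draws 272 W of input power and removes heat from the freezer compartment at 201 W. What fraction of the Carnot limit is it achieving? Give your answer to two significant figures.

COP_actual = Q̇_C/Ẇ = 201.0/272.0 = 0.7390.
In absolute terms T_C = 258.04 K and T_H = 295.65 K, so ΔT = 37.61 K.
COP_Carnot = T_C/ΔT = 258.04/37.61 = 6.861.
η_II = COP_actual/COP_Carnot = 0.7390/6.861 = 0.1077.

0.11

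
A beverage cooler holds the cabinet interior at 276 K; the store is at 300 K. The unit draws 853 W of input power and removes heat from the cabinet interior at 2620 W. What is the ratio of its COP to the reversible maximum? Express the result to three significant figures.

COP_actual = Q̇_C/Ẇ = 2620/853.0 = 3.072.
The reservoir spacing is ΔT = 300 − 276 = 24.00 K.
COP_Carnot = T_C/ΔT = 276.00/24.00 = 11.50.
η_II = COP_actual/COP_Carnot = 3.072/11.50 = 0.2671.

0.267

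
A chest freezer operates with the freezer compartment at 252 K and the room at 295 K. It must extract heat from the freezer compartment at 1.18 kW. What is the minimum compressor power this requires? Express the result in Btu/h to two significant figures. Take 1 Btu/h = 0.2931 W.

690 Btu/h

The reservoir spacing is ΔT = 295 − 252 = 43.00 K.
COP_Carnot = T_C/ΔT = 252.00/43.00 = 5.860.
Ẇ_min = Q̇/COP_Carnot = 1.180/5.860 = 0.2013 kW = 687.0 Btu/h.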